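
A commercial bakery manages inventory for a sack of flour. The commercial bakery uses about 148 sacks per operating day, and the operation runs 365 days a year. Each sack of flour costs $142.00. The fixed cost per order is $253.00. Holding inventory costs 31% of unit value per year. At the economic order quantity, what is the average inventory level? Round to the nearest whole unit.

Average inventory ≈ 394 sacks

Annual demand D = 148 × 365 = 54,020.
Holding cost H = 0.31 × $142.00 = $44.0200 per unit per year.
Q* = √(2DS/H) = √(2 × 54,020 × 253 / 44.02) ≈ 788.00.
Average inventory = Q*/2 ≈ 788.00 / 2 = 394.001.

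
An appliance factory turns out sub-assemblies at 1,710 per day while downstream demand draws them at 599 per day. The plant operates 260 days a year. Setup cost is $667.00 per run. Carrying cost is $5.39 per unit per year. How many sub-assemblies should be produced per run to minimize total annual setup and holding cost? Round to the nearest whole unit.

Q* ≈ 7,702 sub-assemblies

Annual demand D = 599 × 260 = 155,740.
Production build-up factor (1 − d/p) = 1 − 599/1,710 = 0.6497.
Q* = √(2DS / (H(1 − d/p))) = √(2 × 155,740 × 667 / (5.39 × 0.6497)).
= √(207,757,160 / 3.5019) ≈ 7702.375.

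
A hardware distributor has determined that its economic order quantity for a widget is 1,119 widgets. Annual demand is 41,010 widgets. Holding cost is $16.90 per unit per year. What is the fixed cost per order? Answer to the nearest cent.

Squaring Q* = √(2DS/H) gives Q*² = 2DS/H.
From Q* = √(2DS/H): S = Q*²H / (2D) = 1,119² × 16.9 / (2 × 41,010) = 258.0044.

S ≈ $258.00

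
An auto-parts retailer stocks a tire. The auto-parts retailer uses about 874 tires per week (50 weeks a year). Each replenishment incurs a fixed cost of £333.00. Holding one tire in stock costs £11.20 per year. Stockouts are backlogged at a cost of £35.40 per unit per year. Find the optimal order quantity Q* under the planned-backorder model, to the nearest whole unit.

Q* ≈ 1,850 tires

Annual demand D = 874 × 50 = 43,700.
With planned backorders, Q* = √(2DS/H) · √((H+B)/B).
√(2DS/H) = √(2 × 43,700 × 333 / 11.2) = 1612.014.
√((H+B)/B) = √((11.2+35.4)/35.4) = 1.1473.
Q* ≈ 1849.525.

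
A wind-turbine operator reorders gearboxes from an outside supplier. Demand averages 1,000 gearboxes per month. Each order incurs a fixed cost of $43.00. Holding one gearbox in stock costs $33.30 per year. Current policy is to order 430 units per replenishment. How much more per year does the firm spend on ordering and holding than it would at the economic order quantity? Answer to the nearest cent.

Extra cost ≈ $2,497.28 per year

Annual demand D = 1,000 × 12 = 12,000.
EOQ = √(2DS/H) = √(2 × 12,000 × 43 / 33.3) ≈ 176.04.
Cost at Q* = (D/Q*)S + (Q*/2)H = √(2DSH) ≈ $5,862.22.
Cost at Q = 430: (12,000/430)×43 + (430/2)×33.3 = $1,200.00 + $7,159.50 = $8,359.50.
Excess = $8,359.50 − $5,862.22 = $2,497.28.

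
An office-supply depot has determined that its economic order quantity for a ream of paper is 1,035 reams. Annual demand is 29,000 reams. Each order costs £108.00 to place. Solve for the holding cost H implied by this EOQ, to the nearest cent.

Invert the EOQ relation Q*² = 2DS/H.
From Q* = √(2DS/H): H = 2DS / Q*² = 2 × 29,000 × 108 / 1,035² = 5.8475.

H ≈ £5.85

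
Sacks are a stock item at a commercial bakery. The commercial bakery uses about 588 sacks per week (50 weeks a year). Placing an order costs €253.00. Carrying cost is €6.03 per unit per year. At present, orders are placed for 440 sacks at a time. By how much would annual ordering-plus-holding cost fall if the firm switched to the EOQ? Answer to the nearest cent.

Annual demand D = 588 × 50 = 29,400.
EOQ = √(2DS/H) = √(2 × 29,400 × 253 / 6.03) ≈ 1570.69.
Cost at Q* = (D/Q*)S + (Q*/2)H = √(2DSH) ≈ €9,471.26.
Cost at Q = 440: (29,400/440)×253 + (440/2)×6.03 = €16,905.00 + €1,326.60 = €18,231.60.
Excess = €18,231.60 − €9,471.26 = €8,760.34.

Extra cost ≈ €8,760.34 per year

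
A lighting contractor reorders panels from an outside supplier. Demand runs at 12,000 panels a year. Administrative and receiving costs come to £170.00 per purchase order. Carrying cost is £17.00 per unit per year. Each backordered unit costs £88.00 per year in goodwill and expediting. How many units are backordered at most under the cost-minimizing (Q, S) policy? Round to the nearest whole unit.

With planned backorders, Q* = √(2DS/H) · √((H+B)/B).
√(2DS/H) = √(2 × 12,000 × 170 / 17) = 489.898.
√((H+B)/B) = √((17+88)/88) = 1.0923.
Q* ≈ 535.130.
S* = Q* · H/(H+B) = 535.130 × 17/105 ≈ 86.640.

S* ≈ 87 panels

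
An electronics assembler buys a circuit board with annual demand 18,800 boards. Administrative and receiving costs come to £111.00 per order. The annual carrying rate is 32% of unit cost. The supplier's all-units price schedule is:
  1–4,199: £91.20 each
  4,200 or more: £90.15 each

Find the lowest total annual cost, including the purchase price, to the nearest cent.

TC* ≈ £1,725,596.41

Holding cost per unit per year at price C is H = 0.32·C.
Evaluate total cost at each tier's feasible EOQ or, if the EOQ is below the tier, at the tier's minimum quantity.
EOQ at £91.20 = 378.2 (feasible in tier 1): TC = 18,800×£91.20 + (18,800/378.2)×111 + (378.2/2)×0.32×£91.20 = £1,725,596.41.
EOQ at £90.15 = 380.4 < 4200, so use break Q=4200: TC = 18,800×£90.15 + (18,800/4200.0)×111 + (4200.0/2)×0.32×£90.15 = £1,755,897.66.
Lowest total cost among the candidates is at Q = 378.2.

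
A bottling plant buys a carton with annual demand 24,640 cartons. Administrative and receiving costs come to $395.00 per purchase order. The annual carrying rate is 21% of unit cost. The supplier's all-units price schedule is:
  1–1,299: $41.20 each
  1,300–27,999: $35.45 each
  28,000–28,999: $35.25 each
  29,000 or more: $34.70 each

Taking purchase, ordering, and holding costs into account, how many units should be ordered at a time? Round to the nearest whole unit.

Holding cost per unit per year at price C is H = 0.21·C.
For each price level, check whether its EOQ is feasible; otherwise the best quantity at that price is the breakpoint.
Tier 1 ($41.20): EOQ = 1499.9 exceeds tier's upper bound 1299, so this tier is dominated.
EOQ at $35.45 = 1617.0 (feasible in tier 2): TC = 24,640×$35.45 + (24,640/1617.0)×395 + (1617.0/2)×0.21×$35.45 = $885,525.93.
EOQ at $35.25 = 1621.6 < 28000, so use break Q=28000: TC = 24,640×$35.25 + (24,640/28000.0)×395 + (28000.0/2)×0.21×$35.25 = $972,542.60.
EOQ at $34.70 = 1634.4 < 29000, so use break Q=29000: TC = 24,640×$34.70 + (24,640/29000.0)×395 + (29000.0/2)×0.21×$34.70 = $961,005.11.
Lowest total cost is $885,525.93 at Q = 1617.0.

Q* ≈ 1,617 cartons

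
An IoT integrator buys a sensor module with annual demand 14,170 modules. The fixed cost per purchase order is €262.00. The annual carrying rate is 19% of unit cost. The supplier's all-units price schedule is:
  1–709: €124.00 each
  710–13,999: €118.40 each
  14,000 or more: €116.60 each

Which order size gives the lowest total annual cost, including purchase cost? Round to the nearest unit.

Q* ≈ 710 modules

Holding cost per unit per year at price C is H = 0.19·C.
For each price level, check whether its EOQ is feasible; otherwise the best quantity at that price is the breakpoint.
EOQ at €124.00 = 561.4 (feasible in tier 1): TC = 14,170×€124.00 + (14,170/561.4)×262 + (561.4/2)×0.19×€124.00 = €1,770,306.30.
EOQ at €118.40 = 574.5 < 710, so use break Q=710: TC = 14,170×€118.40 + (14,170/710.0)×262 + (710.0/2)×0.19×€118.40 = €1,690,943.01.
EOQ at €116.60 = 578.9 < 14000, so use break Q=14000: TC = 14,170×€116.60 + (14,170/14000.0)×262 + (14000.0/2)×0.19×€116.60 = €1,807,565.18.
Lowest total cost is €1,690,943.01 at Q = 710.0.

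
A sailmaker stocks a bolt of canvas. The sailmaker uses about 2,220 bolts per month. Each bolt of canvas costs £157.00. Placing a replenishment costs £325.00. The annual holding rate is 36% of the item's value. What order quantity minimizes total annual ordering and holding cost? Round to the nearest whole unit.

Q* ≈ 554 bolts

Annual demand D = 2,220 × 12 = 26,640.
Holding cost H = 0.36 × £157.00 = £56.5200 per unit per year.
EOQ = √(2DS / H) = √(2 × 26,640 × 325 / 56.52).
= √(17,316,000 / 56.52) = √306,369.4268 ≈ 553.506.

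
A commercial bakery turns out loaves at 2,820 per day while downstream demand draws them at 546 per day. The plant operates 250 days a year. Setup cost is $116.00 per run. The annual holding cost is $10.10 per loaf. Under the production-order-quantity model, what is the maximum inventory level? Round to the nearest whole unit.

Annual demand D = 546 × 250 = 136,500.
Production build-up factor (1 − d/p) = 1 − 546/2,820 = 0.8064.
Q* = √(2DS / (H(1 − d/p))) = √(2 × 136,500 × 116 / (10.1 × 0.8064)).
= √(31,668,000 / 8.1445) ≈ 1971.873.
Maximum inventory = Q*(1 − d/p) = 1971.873 × 0.8064 ≈ 1590.085.

I_max ≈ 1,590 loaves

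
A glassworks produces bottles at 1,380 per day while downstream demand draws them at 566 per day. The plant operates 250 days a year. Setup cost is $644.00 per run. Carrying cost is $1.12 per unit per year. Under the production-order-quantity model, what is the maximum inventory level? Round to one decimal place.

Annual demand D = 566 × 250 = 141,500.
Production build-up factor (1 − d/p) = 1 − 566/1,380 = 0.5899.
Q* = √(2DS / (H(1 − d/p))) = √(2 × 141,500 × 644 / (1.12 × 0.5899)).
= √(182,252,000 / 0.6606) ≈ 16609.421.
Maximum inventory = Q*(1 − d/p) = 16609.421 × 0.5899 ≈ 9797.151.

I_max ≈ 9,797.2 bottles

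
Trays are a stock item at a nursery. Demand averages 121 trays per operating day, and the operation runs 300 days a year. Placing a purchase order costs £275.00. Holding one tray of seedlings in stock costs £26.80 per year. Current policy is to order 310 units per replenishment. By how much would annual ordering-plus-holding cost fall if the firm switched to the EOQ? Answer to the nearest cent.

Extra cost ≈ £13,224.21 per year

Annual demand D = 121 × 300 = 36,300.
EOQ = √(2DS/H) = √(2 × 36,300 × 275 / 26.8) ≈ 863.11.
Cost at Q* = (D/Q*)S + (Q*/2)H = √(2DSH) ≈ £23,131.41.
Cost at Q = 310: (36,300/310)×275 + (310/2)×26.8 = £32,201.61 + £4,154.00 = £36,355.61.
Excess = £36,355.61 − £23,131.41 = £13,224.21.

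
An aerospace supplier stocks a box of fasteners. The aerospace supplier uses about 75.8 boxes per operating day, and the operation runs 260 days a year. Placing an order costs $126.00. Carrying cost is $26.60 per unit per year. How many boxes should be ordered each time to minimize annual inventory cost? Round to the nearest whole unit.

Q* ≈ 432 boxes

Annual demand D = 75.8 × 260 = 19,708.
EOQ = √(2DS / H) = √(2 × 19,708 × 126 / 26.6).
= √(4,966,416 / 26.6) = √186,707.3684 ≈ 432.096.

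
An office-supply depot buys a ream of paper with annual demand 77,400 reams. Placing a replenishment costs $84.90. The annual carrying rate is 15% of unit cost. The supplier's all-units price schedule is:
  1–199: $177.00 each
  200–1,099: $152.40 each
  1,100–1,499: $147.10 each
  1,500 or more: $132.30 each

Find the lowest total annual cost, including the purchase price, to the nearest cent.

Holding cost per unit per year at price C is H = 0.15·C.
Candidates are each tier's EOQ (if it falls in that tier) and each price-break quantity.
Tier 1 ($177.00): EOQ = 703.6 exceeds tier's upper bound 199, so this tier is dominated.
EOQ at $152.40 = 758.2 (feasible in tier 2): TC = 77,400×$152.40 + (77,400/758.2)×84.9 + (758.2/2)×0.15×$152.40 = $11,813,093.15.
EOQ at $147.10 = 771.8 < 1100, so use break Q=1100: TC = 77,400×$147.10 + (77,400/1100.0)×84.9 + (1100.0/2)×0.15×$147.10 = $11,403,649.62.
EOQ at $132.30 = 813.8 < 1500, so use break Q=1500: TC = 77,400×$132.30 + (77,400/1500.0)×84.9 + (1500.0/2)×0.15×$132.30 = $10,259,284.59.
Lowest total cost among the candidates is at Q = 1500.0.

TC* ≈ $10,259,284.59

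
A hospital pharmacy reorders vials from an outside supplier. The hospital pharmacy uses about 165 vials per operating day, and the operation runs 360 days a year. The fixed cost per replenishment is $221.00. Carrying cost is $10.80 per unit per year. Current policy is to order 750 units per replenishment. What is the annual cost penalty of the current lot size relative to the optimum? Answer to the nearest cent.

Annual demand D = 165 × 360 = 59,400.
EOQ = √(2DS/H) = √(2 × 59,400 × 221 / 10.8) ≈ 1559.17.
Cost at Q* = (D/Q*)S + (Q*/2)H = √(2DSH) ≈ $16,839.00.
Cost at Q = 750: (59,400/750)×221 + (750/2)×10.8 = $17,503.20 + $4,050.00 = $21,553.20.
Excess = $21,553.20 − $16,839.00 = $4,714.20.

Extra cost ≈ $4,714.20 per year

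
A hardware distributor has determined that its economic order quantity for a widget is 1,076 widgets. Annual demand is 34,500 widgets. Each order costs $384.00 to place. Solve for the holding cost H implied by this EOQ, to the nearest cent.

H ≈ $22.89

The basic EOQ model gives Q* = √(2DS/H); rearrange for the unknown.
From Q* = √(2DS/H): H = 2DS / Q*² = 2 × 34,500 × 384 / 1,076² = 22.8853.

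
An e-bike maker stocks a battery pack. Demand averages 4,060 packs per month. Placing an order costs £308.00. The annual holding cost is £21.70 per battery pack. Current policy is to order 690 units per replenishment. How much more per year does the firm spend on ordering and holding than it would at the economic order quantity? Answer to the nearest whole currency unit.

Extra cost ≈ £3,714 per year

Annual demand D = 4,060 × 12 = 48,720.
EOQ = √(2DS/H) = √(2 × 48,720 × 308 / 21.7) ≈ 1176.02.
Cost at Q* = (D/Q*)S + (Q*/2)H = √(2DSH) ≈ £25,519.60.
Cost at Q = 690: (48,720/690)×308 + (690/2)×21.7 = £21,747.48 + £7,486.50 = £29,233.98.
Excess = £29,233.98 − £25,519.60 = £3,714.38.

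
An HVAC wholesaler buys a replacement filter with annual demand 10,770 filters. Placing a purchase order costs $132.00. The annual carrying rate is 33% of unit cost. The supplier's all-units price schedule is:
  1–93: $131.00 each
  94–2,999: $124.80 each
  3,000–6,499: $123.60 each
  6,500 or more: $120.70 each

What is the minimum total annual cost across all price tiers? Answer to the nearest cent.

Holding cost per unit per year at price C is H = 0.33·C.
Evaluate total cost at each tier's feasible EOQ or, if the EOQ is below the tier, at the tier's minimum quantity.
Tier 1 ($131.00): EOQ = 256.5 exceeds tier's upper bound 93, so this tier is dominated.
EOQ at $124.80 = 262.8 (feasible in tier 2): TC = 10,770×$124.80 + (10,770/262.8)×132 + (262.8/2)×0.33×$124.80 = $1,354,917.17.
EOQ at $123.60 = 264.0 < 3000, so use break Q=3000: TC = 10,770×$123.60 + (10,770/3000.0)×132 + (3000.0/2)×0.33×$123.60 = $1,392,827.88.
EOQ at $120.70 = 267.2 < 6500, so use break Q=6500: TC = 10,770×$120.70 + (10,770/6500.0)×132 + (6500.0/2)×0.33×$120.70 = $1,429,608.46.
Lowest total cost among the candidates is at Q = 262.8.

TC* ≈ $1,354,917.17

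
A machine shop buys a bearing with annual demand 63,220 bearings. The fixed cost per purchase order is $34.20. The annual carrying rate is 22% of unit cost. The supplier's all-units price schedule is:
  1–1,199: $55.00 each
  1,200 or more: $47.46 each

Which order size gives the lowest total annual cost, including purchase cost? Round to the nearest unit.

Q* ≈ 1,200 bearings

Holding cost per unit per year at price C is H = 0.22·C.
Evaluate total cost at each tier's feasible EOQ or, if the EOQ is below the tier, at the tier's minimum quantity.
EOQ at $55.00 = 597.8 (feasible in tier 1): TC = 63,220×$55.00 + (63,220/597.8)×34.2 + (597.8/2)×0.22×$55.00 = $3,484,333.49.
EOQ at $47.46 = 643.5 < 1200, so use break Q=1200: TC = 63,220×$47.46 + (63,220/1200.0)×34.2 + (1200.0/2)×0.22×$47.46 = $3,008,487.69.
Lowest total cost is $3,008,487.69 at Q = 1200.0.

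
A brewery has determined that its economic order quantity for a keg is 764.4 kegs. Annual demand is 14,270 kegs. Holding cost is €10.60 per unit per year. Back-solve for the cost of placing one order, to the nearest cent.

S ≈ €217.02

Invert the EOQ relation Q*² = 2DS/H.
From Q* = √(2DS/H): S = Q*²H / (2D) = 764.4² × 10.6 / (2 × 14,270) = 217.0167.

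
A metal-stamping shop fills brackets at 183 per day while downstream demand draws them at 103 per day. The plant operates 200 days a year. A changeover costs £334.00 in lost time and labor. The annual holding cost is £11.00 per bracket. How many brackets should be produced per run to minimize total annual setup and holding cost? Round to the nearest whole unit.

Annual demand D = 103 × 200 = 20,600.
Production build-up factor (1 − d/p) = 1 − 103/183 = 0.4372.
Q* = √(2DS / (H(1 − d/p))) = √(2 × 20,600 × 334 / (11 × 0.4372)).
= √(13,760,800 / 4.8087) ≈ 1691.633.

Q* ≈ 1,692 brackets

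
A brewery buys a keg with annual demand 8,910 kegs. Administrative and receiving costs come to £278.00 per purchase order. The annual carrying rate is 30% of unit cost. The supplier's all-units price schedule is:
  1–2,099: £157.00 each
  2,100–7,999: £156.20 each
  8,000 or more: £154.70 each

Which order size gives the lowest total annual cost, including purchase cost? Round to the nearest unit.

Q* ≈ 324 kegs

Holding cost per unit per year at price C is H = 0.30·C.
For each price level, check whether its EOQ is feasible; otherwise the best quantity at that price is the breakpoint.
EOQ at £157.00 = 324.3 (feasible in tier 1): TC = 8,910×£157.00 + (8,910/324.3)×278 + (324.3/2)×0.30×£157.00 = £1,414,145.19.
EOQ at £156.20 = 325.1 < 2100, so use break Q=2100: TC = 8,910×£156.20 + (8,910/2100.0)×278 + (2100.0/2)×0.30×£156.20 = £1,442,124.51.
EOQ at £154.70 = 326.7 < 8000, so use break Q=8000: TC = 8,910×£154.70 + (8,910/8000.0)×278 + (8000.0/2)×0.30×£154.70 = £1,564,326.62.
Lowest total cost is £1,414,145.19 at Q = 324.3.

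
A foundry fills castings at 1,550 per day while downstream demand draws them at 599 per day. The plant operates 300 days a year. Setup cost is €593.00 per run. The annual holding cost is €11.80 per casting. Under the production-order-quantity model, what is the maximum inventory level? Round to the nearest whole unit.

I_max ≈ 3,329 castings

Annual demand D = 599 × 300 = 179,700.
Production build-up factor (1 − d/p) = 1 − 599/1,550 = 0.6135.
Q* = √(2DS / (H(1 − d/p))) = √(2 × 179,700 × 593 / (11.8 × 0.6135)).
= √(213,124,200 / 7.2399) ≈ 5425.640.
Maximum inventory = Q*(1 − d/p) = 5425.640 × 0.6135 ≈ 3328.893.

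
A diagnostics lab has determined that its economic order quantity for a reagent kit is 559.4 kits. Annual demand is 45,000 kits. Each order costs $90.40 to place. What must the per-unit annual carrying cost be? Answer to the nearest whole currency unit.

Squaring Q* = √(2DS/H) gives Q*² = 2DS/H.
From Q* = √(2DS/H): H = 2DS / Q*² = 2 × 45,000 × 90.4 / 559.4² = 25.9996.

H ≈ $26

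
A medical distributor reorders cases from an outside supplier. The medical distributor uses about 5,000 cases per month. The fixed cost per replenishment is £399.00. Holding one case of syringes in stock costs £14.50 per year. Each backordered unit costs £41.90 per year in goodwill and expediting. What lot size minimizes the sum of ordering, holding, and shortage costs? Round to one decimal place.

Annual demand D = 5,000 × 12 = 60,000.
With planned backorders, Q* = √(2DS/H) · √((H+B)/B).
√(2DS/H) = √(2 × 60,000 × 399 / 14.5) = 1817.160.
√((H+B)/B) = √((14.5+41.9)/41.9) = 1.1602.
Q* ≈ 2108.267.

Q* ≈ 2,108.3 cases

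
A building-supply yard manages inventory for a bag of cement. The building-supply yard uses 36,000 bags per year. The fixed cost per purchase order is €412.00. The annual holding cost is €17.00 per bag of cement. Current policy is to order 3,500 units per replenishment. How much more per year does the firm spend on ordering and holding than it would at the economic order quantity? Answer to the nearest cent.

EOQ = √(2DS/H) = √(2 × 36,000 × 412 / 17) ≈ 1320.96.
Cost at Q* = (D/Q*)S + (Q*/2)H = √(2DSH) ≈ €22,456.36.
Cost at Q = 3,500: (36,000/3,500)×412 + (3,500/2)×17 = €4,237.71 + €29,750.00 = €33,987.71.
Excess = €33,987.71 − €22,456.36 = €11,531.36.

Extra cost ≈ €11,531.36 per year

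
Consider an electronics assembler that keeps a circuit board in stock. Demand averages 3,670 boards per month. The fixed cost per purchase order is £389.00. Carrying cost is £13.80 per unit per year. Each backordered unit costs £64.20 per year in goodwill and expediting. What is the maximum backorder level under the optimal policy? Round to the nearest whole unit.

Annual demand D = 3,670 × 12 = 44,040.
With planned backorders, Q* = √(2DS/H) · √((H+B)/B).
√(2DS/H) = √(2 × 44,040 × 389 / 13.8) = 1575.701.
√((H+B)/B) = √((13.8+64.2)/64.2) = 1.1022.
Q* ≈ 1736.816.
S* = Q* · H/(H+B) = 1736.816 × 13.8/78 ≈ 307.283.

S* ≈ 307 boards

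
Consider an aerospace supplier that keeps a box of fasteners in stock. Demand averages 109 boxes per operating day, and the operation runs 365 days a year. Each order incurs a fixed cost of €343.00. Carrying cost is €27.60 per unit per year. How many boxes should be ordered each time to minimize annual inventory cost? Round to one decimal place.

Annual demand D = 109 × 365 = 39,785.
EOQ = √(2DS / H) = √(2 × 39,785 × 343 / 27.6).
= √(27,292,510 / 27.6) = √988,859.058 ≈ 994.414.

Q* ≈ 994.4 boxes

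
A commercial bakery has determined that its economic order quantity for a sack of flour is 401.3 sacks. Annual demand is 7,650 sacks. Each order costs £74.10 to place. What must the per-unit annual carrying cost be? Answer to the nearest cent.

Squaring Q* = √(2DS/H) gives Q*² = 2DS/H.
From Q* = √(2DS/H): H = 2DS / Q*² = 2 × 7,650 × 74.1 / 401.3² = 7.0400.

H ≈ £7.04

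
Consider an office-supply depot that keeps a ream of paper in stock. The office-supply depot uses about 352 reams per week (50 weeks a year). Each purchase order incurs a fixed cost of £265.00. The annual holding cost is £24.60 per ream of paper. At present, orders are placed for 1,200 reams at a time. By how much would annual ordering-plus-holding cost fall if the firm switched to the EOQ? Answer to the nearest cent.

Extra cost ≈ £3,498.44 per year

Annual demand D = 352 × 50 = 17,600.
EOQ = √(2DS/H) = √(2 × 17,600 × 265 / 24.6) ≈ 615.78.
Cost at Q* = (D/Q*)S + (Q*/2)H = √(2DSH) ≈ £15,148.23.
Cost at Q = 1,200: (17,600/1,200)×265 + (1,200/2)×24.6 = £3,886.67 + £14,760.00 = £18,646.67.
Excess = £18,646.67 − £15,148.23 = £3,498.44.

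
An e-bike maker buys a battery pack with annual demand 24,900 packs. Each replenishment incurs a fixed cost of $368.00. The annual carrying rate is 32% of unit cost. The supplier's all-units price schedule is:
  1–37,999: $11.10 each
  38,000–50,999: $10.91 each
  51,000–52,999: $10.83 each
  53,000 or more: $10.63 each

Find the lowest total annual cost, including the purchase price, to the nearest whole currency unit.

TC* ≈ $284,458

Holding cost per unit per year at price C is H = 0.32·C.
Evaluate total cost at each tier's feasible EOQ or, if the EOQ is below the tier, at the tier's minimum quantity.
EOQ at $11.10 = 2271.4 (feasible in tier 1): TC = 24,900×$11.10 + (24,900/2271.4)×368 + (2271.4/2)×0.32×$11.10 = $284,458.17.
EOQ at $10.91 = 2291.1 < 38000, so use break Q=38000: TC = 24,900×$10.91 + (24,900/38000.0)×368 + (38000.0/2)×0.32×$10.91 = $338,232.94.
EOQ at $10.83 = 2299.6 < 51000, so use break Q=51000: TC = 24,900×$10.83 + (24,900/51000.0)×368 + (51000.0/2)×0.32×$10.83 = $358,219.47.
EOQ at $10.63 = 2321.1 < 53000, so use break Q=53000: TC = 24,900×$10.63 + (24,900/53000.0)×368 + (53000.0/2)×0.32×$10.63 = $355,002.29.
Lowest total cost among the candidates is at Q = 2271.4.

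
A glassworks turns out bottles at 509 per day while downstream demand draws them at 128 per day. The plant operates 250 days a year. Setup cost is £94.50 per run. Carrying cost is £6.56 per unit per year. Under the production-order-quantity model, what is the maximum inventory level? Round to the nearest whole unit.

I_max ≈ 831 bottles

Annual demand D = 128 × 250 = 32,000.
Production build-up factor (1 − d/p) = 1 − 128/509 = 0.7485.
Q* = √(2DS / (H(1 − d/p))) = √(2 × 32,000 × 94.5 / (6.56 × 0.7485)).
= √(6,048,000 / 4.9103) ≈ 1109.814.
Maximum inventory = Q*(1 − d/p) = 1109.814 × 0.7485 ≈ 830.726.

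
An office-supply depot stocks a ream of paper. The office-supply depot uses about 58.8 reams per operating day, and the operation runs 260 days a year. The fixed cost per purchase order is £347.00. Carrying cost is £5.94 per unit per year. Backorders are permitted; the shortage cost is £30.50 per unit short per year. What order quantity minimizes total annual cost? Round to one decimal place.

Q* ≈ 1,460.8 reams

Annual demand D = 58.8 × 260 = 15,288.
With planned backorders, Q* = √(2DS/H) · √((H+B)/B).
√(2DS/H) = √(2 × 15,288 × 347 / 5.94) = 1336.478.
√((H+B)/B) = √((5.94+30.5)/30.5) = 1.0930.
Q* ≈ 1460.835.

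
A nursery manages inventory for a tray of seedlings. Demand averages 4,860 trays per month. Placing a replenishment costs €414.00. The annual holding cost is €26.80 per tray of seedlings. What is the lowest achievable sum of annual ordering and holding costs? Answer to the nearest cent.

Annual demand D = 4,860 × 12 = 58,320.
The optimal lot size = √(2DS/H) = √(2 × 58,320 × 414 / 26.8) ≈ 1342.32.
At the optimum the two cost components are equal, so total cost = 2·(Q*/2)H = Q*·H.
Minimum total = √(2DSH) = √(2 × 58,320 × 414 × 26.8) ≈ 35974.215.

TC* ≈ €35,974.21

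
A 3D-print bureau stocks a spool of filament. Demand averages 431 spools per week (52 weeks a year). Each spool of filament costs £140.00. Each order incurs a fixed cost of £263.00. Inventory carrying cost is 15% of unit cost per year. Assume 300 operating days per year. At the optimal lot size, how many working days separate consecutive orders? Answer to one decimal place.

T ≈ 10.0 days

Annual demand D = 431 × 52 = 22,412.
Holding cost H = 0.15 × £140.00 = £21.0000 per unit per year.
EOQ = √(2DS/H) = √(2 × 22,412 × 263 / 21) ≈ 749.24.
Cycle time = Q*/D × 300 = 749.24 / 22,412 × 300 ≈ 10.029 days.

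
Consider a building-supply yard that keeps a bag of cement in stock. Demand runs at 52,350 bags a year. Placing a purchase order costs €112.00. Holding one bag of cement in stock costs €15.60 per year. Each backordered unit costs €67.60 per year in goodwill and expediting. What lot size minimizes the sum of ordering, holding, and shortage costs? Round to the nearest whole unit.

Q* ≈ 962 bags

With planned backorders, Q* = √(2DS/H) · √((H+B)/B).
√(2DS/H) = √(2 × 52,350 × 112 / 15.6) = 867.002.
√((H+B)/B) = √((15.6+67.6)/67.6) = 1.1094.
Q* ≈ 961.852.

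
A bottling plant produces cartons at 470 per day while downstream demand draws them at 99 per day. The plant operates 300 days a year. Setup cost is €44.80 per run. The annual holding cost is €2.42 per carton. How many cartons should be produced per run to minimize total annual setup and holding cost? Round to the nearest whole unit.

Annual demand D = 99 × 300 = 29,700.
Production build-up factor (1 − d/p) = 1 − 99/470 = 0.7894.
Q* = √(2DS / (H(1 − d/p))) = √(2 × 29,700 × 44.8 / (2.42 × 0.7894)).
= √(2,661,120 / 1.9103) ≈ 1180.284.

Q* ≈ 1,180 cartons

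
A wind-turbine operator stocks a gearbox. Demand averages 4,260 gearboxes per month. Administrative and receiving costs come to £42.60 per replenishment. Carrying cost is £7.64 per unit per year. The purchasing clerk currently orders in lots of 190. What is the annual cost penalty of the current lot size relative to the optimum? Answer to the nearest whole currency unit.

Extra cost ≈ £6,419 per year

Annual demand D = 4,260 × 12 = 51,120.
EOQ = √(2DS/H) = √(2 × 51,120 × 42.6 / 7.64) ≈ 755.04.
Cost at Q* = (D/Q*)S + (Q*/2)H = √(2DSH) ≈ £5,768.49.
Cost at Q = 190: (51,120/190)×42.6 + (190/2)×7.64 = £11,461.64 + £725.80 = £12,187.44.
Excess = £12,187.44 − £5,768.49 = £6,418.96.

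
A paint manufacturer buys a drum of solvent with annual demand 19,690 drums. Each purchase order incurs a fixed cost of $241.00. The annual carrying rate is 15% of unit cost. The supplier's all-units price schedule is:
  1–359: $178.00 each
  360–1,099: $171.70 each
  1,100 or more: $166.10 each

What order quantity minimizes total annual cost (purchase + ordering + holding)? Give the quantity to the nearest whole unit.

Q* ≈ 1,100 drums

Holding cost per unit per year at price C is H = 0.15·C.
Evaluate total cost at each tier's feasible EOQ or, if the EOQ is below the tier, at the tier's minimum quantity.
Tier 1 ($178.00): EOQ = 596.2 exceeds tier's upper bound 359, so this tier is dominated.
EOQ at $171.70 = 607.0 (feasible in tier 2): TC = 19,690×$171.70 + (19,690/607.0)×241 + (607.0/2)×0.15×$171.70 = $3,396,407.25.
EOQ at $166.10 = 617.2 < 1100, so use break Q=1100: TC = 19,690×$166.10 + (19,690/1100.0)×241 + (1100.0/2)×0.15×$166.10 = $3,288,526.15.
Lowest total cost is $3,288,526.15 at Q = 1100.0.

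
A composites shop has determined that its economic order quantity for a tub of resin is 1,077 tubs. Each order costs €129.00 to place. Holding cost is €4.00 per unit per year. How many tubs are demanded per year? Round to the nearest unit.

Squaring Q* = √(2DS/H) gives Q*² = 2DS/H.
From Q* = √(2DS/H): D = Q*²H / (2S) = 1,077² × 4 / (2 × 129) = 17983.395.

D ≈ 17,983 tubs per year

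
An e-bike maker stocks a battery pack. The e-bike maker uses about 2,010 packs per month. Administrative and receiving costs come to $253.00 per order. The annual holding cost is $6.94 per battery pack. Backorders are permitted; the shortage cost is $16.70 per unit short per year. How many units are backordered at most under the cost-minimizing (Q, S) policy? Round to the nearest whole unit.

S* ≈ 463 packs

Annual demand D = 2,010 × 12 = 24,120.
With planned backorders, Q* = √(2DS/H) · √((H+B)/B).
√(2DS/H) = √(2 × 24,120 × 253 / 6.94) = 1326.124.
√((H+B)/B) = √((6.94+16.7)/16.7) = 1.1898.
Q* ≈ 1577.792.
S* = Q* · H/(H+B) = 1577.792 × 6.94/23.64 ≈ 463.193.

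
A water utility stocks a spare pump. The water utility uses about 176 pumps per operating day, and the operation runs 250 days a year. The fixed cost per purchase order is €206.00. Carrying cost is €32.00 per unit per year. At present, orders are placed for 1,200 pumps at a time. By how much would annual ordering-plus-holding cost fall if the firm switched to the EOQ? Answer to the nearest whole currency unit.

Annual demand D = 176 × 250 = 44,000.
EOQ = √(2DS/H) = √(2 × 44,000 × 206 / 32) ≈ 752.66.
Cost at Q* = (D/Q*)S + (Q*/2)H = √(2DSH) ≈ €24,085.18.
Cost at Q = 1,200: (44,000/1,200)×206 + (1,200/2)×32 = €7,553.33 + €19,200.00 = €26,753.33.
Excess = €26,753.33 − €24,085.18 = €2,668.15.

Extra cost ≈ €2,668 per year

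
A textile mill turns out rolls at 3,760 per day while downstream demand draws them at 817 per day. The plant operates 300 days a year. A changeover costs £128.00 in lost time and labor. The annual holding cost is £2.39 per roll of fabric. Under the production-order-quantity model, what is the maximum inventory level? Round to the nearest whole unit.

I_max ≈ 4,533 rolls

Annual demand D = 817 × 300 = 245,100.
Production build-up factor (1 − d/p) = 1 − 817/3,760 = 0.7827.
Q* = √(2DS / (H(1 − d/p))) = √(2 × 245,100 × 128 / (2.39 × 0.7827)).
= √(62,745,600 / 1.8707) ≈ 5791.506.
Maximum inventory = Q*(1 − d/p) = 5791.506 × 0.7827 ≈ 4533.085.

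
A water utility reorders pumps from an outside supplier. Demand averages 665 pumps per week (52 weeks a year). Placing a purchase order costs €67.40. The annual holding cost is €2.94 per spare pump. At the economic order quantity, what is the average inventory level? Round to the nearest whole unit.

Average inventory ≈ 630 pumps

Annual demand D = 665 × 52 = 34,580.
The optimal lot size = √(2DS/H) = √(2 × 34,580 × 67.4 / 2.94) ≈ 1259.17.
Average inventory = Q*/2 ≈ 1259.17 / 2 = 629.584.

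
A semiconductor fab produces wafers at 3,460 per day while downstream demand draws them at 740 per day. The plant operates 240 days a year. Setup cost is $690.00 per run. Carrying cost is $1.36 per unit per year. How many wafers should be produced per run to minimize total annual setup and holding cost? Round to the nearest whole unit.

Q* ≈ 15,141 wafers

Annual demand D = 740 × 240 = 177,600.
Production build-up factor (1 − d/p) = 1 − 740/3,460 = 0.7861.
Q* = √(2DS / (H(1 − d/p))) = √(2 × 177,600 × 690 / (1.36 × 0.7861)).
= √(245,088,000 / 1.0691) ≈ 15140.673.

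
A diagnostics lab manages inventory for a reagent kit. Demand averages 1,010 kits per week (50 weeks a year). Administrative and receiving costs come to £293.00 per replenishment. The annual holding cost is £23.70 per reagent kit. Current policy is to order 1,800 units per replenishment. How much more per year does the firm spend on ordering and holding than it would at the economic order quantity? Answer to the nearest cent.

Annual demand D = 1,010 × 50 = 50,500.
EOQ = √(2DS/H) = √(2 × 50,500 × 293 / 23.7) ≈ 1117.43.
Cost at Q* = (D/Q*)S + (Q*/2)H = √(2DSH) ≈ £26,483.09.
Cost at Q = 1,800: (50,500/1,800)×293 + (1,800/2)×23.7 = £8,220.28 + £21,330.00 = £29,550.28.
Excess = £29,550.28 − £26,483.09 = £3,067.19.

Extra cost ≈ £3,067.19 per year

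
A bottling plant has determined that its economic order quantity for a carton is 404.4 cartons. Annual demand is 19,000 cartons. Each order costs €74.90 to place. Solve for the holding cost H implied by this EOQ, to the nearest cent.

The basic EOQ model gives Q* = √(2DS/H); rearrange for the unknown.
From Q* = √(2DS/H): H = 2DS / Q*² = 2 × 19,000 × 74.9 / 404.4² = 17.4038.

H ≈ €17.40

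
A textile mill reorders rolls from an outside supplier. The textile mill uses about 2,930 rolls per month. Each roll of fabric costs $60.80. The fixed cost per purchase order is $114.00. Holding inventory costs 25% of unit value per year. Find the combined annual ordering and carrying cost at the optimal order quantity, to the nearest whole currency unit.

Annual demand D = 2,930 × 12 = 35,160.
Holding cost H = 0.25 × $60.80 = $15.2000 per unit per year.
EOQ = √(2DS/H) = √(2 × 35,160 × 114 / 15.2) ≈ 726.22.
At Q*, ordering cost (D/Q*)S equals holding cost (Q*/2)H, each = √(DSH/2).
Minimum total = √(2DSH) = √(2 × 35,160 × 114 × 15.2) ≈ 11038.591.

TC* ≈ $11,039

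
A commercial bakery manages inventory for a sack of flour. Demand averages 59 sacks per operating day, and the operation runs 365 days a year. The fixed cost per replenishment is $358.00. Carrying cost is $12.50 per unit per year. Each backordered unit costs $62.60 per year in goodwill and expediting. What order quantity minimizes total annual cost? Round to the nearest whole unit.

Q* ≈ 1,216 sacks

Annual demand D = 59 × 365 = 21,535.
With planned backorders, Q* = √(2DS/H) · √((H+B)/B).
√(2DS/H) = √(2 × 21,535 × 358 / 12.5) = 1110.642.
√((H+B)/B) = √((12.5+62.6)/62.6) = 1.0953.
Q* ≈ 1216.485.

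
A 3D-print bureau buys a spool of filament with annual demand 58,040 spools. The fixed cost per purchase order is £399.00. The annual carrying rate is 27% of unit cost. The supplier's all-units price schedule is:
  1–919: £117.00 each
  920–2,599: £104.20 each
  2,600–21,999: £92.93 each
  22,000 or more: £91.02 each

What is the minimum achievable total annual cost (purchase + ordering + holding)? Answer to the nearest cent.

TC* ≈ £5,435,182.54

Holding cost per unit per year at price C is H = 0.27·C.
Candidates are each tier's EOQ (if it falls in that tier) and each price-break quantity.
Tier 1 (£117.00): EOQ = 1210.8 exceeds tier's upper bound 919, so this tier is dominated.
EOQ at £104.20 = 1283.1 (feasible in tier 2): TC = 58,040×£104.20 + (58,040/1283.1)×399 + (1283.1/2)×0.27×£104.20 = £6,083,865.81.
EOQ at £92.93 = 1358.6 < 2600, so use break Q=2600: TC = 58,040×£92.93 + (58,040/2600.0)×399 + (2600.0/2)×0.27×£92.93 = £5,435,182.54.
EOQ at £91.02 = 1372.8 < 22000, so use break Q=22000: TC = 58,040×£91.02 + (58,040/22000.0)×399 + (22000.0/2)×0.27×£91.02 = £5,554,182.83.
Lowest total cost among the candidates is at Q = 2600.0.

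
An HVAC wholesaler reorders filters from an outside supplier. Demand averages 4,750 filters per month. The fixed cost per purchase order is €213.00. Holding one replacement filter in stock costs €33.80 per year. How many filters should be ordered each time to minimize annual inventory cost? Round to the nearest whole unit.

Q* ≈ 848 filters

Annual demand D = 4,750 × 12 = 57,000.
EOQ = √(2DS / H) = √(2 × 57,000 × 213 / 33.8).
= √(24,282,000 / 33.8) = √718,402.3669 ≈ 847.586.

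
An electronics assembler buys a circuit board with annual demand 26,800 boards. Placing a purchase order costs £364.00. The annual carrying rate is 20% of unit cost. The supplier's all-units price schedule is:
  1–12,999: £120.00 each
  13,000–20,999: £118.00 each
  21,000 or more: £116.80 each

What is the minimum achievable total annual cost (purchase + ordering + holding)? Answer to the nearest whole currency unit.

Holding cost per unit per year at price C is H = 0.20·C.
Candidates are each tier's EOQ (if it falls in that tier) and each price-break quantity.
EOQ at £120.00 = 901.6 (feasible in tier 1): TC = 26,800×£120.00 + (26,800/901.6)×364 + (901.6/2)×0.20×£120.00 = £3,237,639.08.
EOQ at £118.00 = 909.2 < 13000, so use break Q=13000: TC = 26,800×£118.00 + (26,800/13000.0)×364 + (13000.0/2)×0.20×£118.00 = £3,316,550.40.
EOQ at £116.80 = 913.9 < 21000, so use break Q=21000: TC = 26,800×£116.80 + (26,800/21000.0)×364 + (21000.0/2)×0.20×£116.80 = £3,375,984.53.
Lowest total cost among the candidates is at Q = 901.6.

TC* ≈ £3,237,639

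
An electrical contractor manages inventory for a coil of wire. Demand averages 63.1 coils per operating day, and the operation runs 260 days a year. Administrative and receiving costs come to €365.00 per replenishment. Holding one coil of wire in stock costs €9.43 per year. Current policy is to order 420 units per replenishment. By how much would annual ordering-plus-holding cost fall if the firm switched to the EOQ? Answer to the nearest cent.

Extra cost ≈ €5,610.70 per year

Annual demand D = 63.1 × 260 = 16,406.
EOQ = √(2DS/H) = √(2 × 16,406 × 365 / 9.43) ≈ 1126.96.
Cost at Q* = (D/Q*)S + (Q*/2)H = √(2DSH) ≈ €10,627.19.
Cost at Q = 420: (16,406/420)×365 + (420/2)×9.43 = €14,257.60 + €1,980.30 = €16,237.90.
Excess = €16,237.90 − €10,627.19 = €5,610.70.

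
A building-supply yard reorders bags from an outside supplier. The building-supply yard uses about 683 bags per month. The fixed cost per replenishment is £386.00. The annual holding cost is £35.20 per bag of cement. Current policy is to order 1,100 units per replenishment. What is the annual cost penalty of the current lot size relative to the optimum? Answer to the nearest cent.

Annual demand D = 683 × 12 = 8,196.
EOQ = √(2DS/H) = √(2 × 8,196 × 386 / 35.2) ≈ 423.97.
Cost at Q* = (D/Q*)S + (Q*/2)H = √(2DSH) ≈ £14,923.85.
Cost at Q = 1,100: (8,196/1,100)×386 + (1,100/2)×35.2 = £2,876.05 + £19,360.00 = £22,236.05.
Excess = £22,236.05 − £14,923.85 = £7,312.20.

Extra cost ≈ £7,312.20 per year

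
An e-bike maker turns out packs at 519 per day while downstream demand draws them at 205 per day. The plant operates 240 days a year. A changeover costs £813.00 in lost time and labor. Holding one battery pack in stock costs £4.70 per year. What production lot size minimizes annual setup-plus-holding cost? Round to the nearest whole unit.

Annual demand D = 205 × 240 = 49,200.
Production build-up factor (1 − d/p) = 1 − 205/519 = 0.6050.
Q* = √(2DS / (H(1 − d/p))) = √(2 × 49,200 × 813 / (4.7 × 0.6050)).
= √(79,999,200 / 2.8435) ≈ 5304.113.

Q* ≈ 5,304 packs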